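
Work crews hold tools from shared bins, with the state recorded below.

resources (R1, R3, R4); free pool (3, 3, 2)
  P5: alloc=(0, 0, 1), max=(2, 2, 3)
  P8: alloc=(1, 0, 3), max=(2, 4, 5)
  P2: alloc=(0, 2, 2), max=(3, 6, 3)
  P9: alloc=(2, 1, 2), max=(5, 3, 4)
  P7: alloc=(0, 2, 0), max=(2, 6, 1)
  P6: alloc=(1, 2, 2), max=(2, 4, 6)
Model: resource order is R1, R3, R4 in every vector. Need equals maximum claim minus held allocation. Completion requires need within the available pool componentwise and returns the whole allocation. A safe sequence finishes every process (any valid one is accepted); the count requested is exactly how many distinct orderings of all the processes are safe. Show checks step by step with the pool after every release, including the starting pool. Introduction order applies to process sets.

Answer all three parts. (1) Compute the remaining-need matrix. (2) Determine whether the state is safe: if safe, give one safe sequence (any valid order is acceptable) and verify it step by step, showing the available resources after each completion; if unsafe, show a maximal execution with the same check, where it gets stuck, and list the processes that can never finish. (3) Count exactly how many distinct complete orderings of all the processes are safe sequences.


(1) Outstanding need per process (order R1, R3, R4):
  P5: (2, 2, 2)
  P8: (1, 4, 2)
  P2: (3, 4, 1)
  P9: (3, 2, 2)
  P7: (2, 4, 1)
  P6: (1, 2, 4)
(2) The state is SAFE; one workable sequence: P9, P5, P7, P6, P2, P8.
Key observation: at P9 the run first touches a limit — (3, 2, 2) against (3, 3, 2), exact on a resource it actually requests.
Verifying each step:
  pool = (3, 3, 2)
  run P9 (needs (3, 2, 2), free (3, 3, 2)); after release of (2, 1, 2) the pool is (5, 4, 4)
  run P5 (needs (2, 2, 2), free (5, 4, 4)); after release of (0, 0, 1) the pool is (5, 4, 5)
  run P7 (needs (2, 4, 1), free (5, 4, 5)); after release of (0, 2, 0) the pool is (5, 6, 5)
  run P6 (needs (1, 2, 4), free (5, 6, 5)); after release of (1, 2, 2) the pool is (6, 8, 7)
  run P2 (needs (3, 4, 1), free (6, 8, 7)); after release of (0, 2, 2) the pool is (6, 10, 9)
  run P8 (needs (1, 4, 2), free (6, 10, 9)); after release of (1, 0, 3) the pool is (7, 10, 12)
(3) Precisely 144 of the possible complete orderings are safe sequences.


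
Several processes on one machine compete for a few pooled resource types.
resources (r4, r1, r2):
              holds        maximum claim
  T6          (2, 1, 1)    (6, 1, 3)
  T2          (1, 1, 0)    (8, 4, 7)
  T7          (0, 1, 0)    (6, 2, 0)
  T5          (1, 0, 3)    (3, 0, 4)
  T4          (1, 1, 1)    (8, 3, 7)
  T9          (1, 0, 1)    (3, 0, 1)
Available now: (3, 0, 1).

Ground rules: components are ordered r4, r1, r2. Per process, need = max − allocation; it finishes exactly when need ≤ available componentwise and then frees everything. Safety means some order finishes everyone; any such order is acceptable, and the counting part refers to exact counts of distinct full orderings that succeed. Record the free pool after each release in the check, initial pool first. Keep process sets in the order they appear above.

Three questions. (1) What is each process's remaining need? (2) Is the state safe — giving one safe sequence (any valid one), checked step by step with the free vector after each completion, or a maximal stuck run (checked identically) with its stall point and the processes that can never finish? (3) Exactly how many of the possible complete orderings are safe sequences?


(1) Remaining need (order r4, r1, r2):
  T6: (4, 0, 2)
  T2: (7, 3, 7)
  T7: (6, 1, 0)
  T5: (2, 0, 1)
  T4: (7, 2, 6)
  T9: (2, 0, 0)
(2) SAFE. One safe sequence: T9, T6, T5, T7, T4, T2.
Key observation: reading the order forward, T6 is the first process whose need (4, 0, 2) meets the free pool (4, 0, 2) exactly on a resource it requests.
Walking it through:
  pool = (3, 0, 1)
  T9: need (2, 0, 0) fits (3, 0, 1); releases (1, 0, 1), pool now (4, 0, 2)
  T6: need (4, 0, 2) fits (4, 0, 2); releases (2, 1, 1), pool now (6, 1, 3)
  T5: need (2, 0, 1) fits (6, 1, 3); releases (1, 0, 3), pool now (7, 1, 6)
  T7: need (6, 1, 0) fits (7, 1, 6); releases (0, 1, 0), pool now (7, 2, 6)
  T4: need (7, 2, 6) fits (7, 2, 6); releases (1, 1, 1), pool now (8, 3, 7)
  T2: need (7, 3, 7) fits (8, 3, 7); releases (1, 1, 0), pool now (9, 4, 7)
(3) Precisely 6 of the possible complete orderings are safe sequences.


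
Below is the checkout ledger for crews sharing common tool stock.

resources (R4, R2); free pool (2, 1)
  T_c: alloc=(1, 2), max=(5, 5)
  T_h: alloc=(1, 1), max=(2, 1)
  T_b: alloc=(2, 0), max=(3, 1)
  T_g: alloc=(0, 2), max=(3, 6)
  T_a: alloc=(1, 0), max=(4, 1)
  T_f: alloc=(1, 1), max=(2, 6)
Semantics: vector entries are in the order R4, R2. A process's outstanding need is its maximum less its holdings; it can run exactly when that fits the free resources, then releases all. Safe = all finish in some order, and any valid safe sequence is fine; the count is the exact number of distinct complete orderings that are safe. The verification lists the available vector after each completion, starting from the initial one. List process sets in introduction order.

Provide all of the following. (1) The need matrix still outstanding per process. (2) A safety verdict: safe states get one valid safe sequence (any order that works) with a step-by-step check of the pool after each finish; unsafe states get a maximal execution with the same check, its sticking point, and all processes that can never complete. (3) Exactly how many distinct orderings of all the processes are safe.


(1) Outstanding need per process (order R4, R2):
  T_c: (4, 3)
  T_h: (1, 0)
  T_b: (1, 1)
  T_g: (3, 4)
  T_a: (3, 1)
  T_f: (1, 5)
(2) The state is UNSAFE.
Key observation: after T_h, T_a, T_b complete, (6, 2) is the best the pool ever gets, yet each leftover process wants more R2.
Going as far as possible: T_h, T_a, T_b; after that, nothing fits. Step-by-step check:
  pool = (2, 1)
  T_h needs (1, 0) <= (2, 1) -> finishes; pool += (1, 1) = (3, 2)
  T_a needs (3, 1) <= (3, 2) -> finishes; pool += (1, 0) = (4, 2)
  T_b needs (1, 1) <= (4, 2) -> finishes; pool += (2, 0) = (6, 2)
  blocked: T_c wants (4, 3), pool (6, 2) — not enough R2
  blocked: T_g wants (3, 4), pool (6, 2) — not enough R2
  blocked: T_f wants (1, 5), pool (6, 2) — not enough R2
Permanently blocked: T_c, T_g and T_f.
(3) The exact count: 0 of the possible complete orderings are safe sequences.


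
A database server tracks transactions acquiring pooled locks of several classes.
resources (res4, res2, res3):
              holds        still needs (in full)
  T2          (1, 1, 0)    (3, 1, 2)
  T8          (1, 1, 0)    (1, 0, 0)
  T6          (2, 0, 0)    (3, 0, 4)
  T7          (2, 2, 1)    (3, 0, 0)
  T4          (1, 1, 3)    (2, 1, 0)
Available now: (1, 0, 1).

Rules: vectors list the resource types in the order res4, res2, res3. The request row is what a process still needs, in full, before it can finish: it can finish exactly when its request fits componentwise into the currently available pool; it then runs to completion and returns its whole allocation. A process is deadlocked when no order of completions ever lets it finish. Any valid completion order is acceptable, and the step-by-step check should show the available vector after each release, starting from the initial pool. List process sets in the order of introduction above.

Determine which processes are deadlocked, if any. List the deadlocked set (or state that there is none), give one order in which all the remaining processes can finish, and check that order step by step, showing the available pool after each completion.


No process is deadlocked.
Key observation: T8 fits the free pool immediately, and its release cascades until everyone finishes.
The rest can finish in the order T8, T4, T2, T6, T7. Walking it through:
  pool = (1, 0, 1)
  T8 needs (1, 0, 0) <= (1, 0, 1) -> finishes; pool += (1, 1, 0) = (2, 1, 1)
  T4 needs (2, 1, 0) <= (2, 1, 1) -> finishes; pool += (1, 1, 3) = (3, 2, 4)
  T2 needs (3, 1, 2) <= (3, 2, 4) -> finishes; pool += (1, 1, 0) = (4, 3, 4)
  T6 needs (3, 0, 4) <= (4, 3, 4) -> finishes; pool += (2, 0, 0) = (6, 3, 4)
  T7 needs (3, 0, 0) <= (6, 3, 4) -> finishes; pool += (2, 2, 1) = (8, 5, 5)


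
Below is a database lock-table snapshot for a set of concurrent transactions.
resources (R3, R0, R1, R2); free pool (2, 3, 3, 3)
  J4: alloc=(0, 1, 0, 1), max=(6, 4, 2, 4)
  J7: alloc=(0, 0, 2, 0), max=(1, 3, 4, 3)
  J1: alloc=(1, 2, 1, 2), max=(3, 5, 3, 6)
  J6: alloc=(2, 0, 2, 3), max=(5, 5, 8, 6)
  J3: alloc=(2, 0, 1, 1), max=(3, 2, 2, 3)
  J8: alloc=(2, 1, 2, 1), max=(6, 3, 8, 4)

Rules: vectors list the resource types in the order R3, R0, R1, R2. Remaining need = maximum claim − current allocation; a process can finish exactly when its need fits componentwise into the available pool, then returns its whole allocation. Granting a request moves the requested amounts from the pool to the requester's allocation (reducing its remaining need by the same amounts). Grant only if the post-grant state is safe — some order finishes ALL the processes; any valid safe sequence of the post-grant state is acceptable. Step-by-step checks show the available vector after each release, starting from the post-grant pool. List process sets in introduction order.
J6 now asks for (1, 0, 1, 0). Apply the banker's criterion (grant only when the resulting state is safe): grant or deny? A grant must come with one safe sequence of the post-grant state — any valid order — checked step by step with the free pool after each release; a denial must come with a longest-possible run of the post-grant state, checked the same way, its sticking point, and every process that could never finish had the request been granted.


GRANT. The post-grant state is safe; one safe sequence: J3, J7, J1, J8, J4, J6.
Key observation: post-grant, (1, 3, 2, 3) remains, and an order beginning with J3 completes everyone.
Check on the post-grant state, step by step:
  pool = (1, 3, 2, 3)
  J3 needs (1, 2, 1, 2) <= (1, 3, 2, 3) -> finishes; pool += (2, 0, 1, 1) = (3, 3, 3, 4)
  J7 needs (1, 3, 2, 3) <= (3, 3, 3, 4) -> finishes; pool += (0, 0, 2, 0) = (3, 3, 5, 4)
  J1 needs (2, 3, 2, 4) <= (3, 3, 5, 4) -> finishes; pool += (1, 2, 1, 2) = (4, 5, 6, 6)
  J8 needs (4, 2, 6, 3) <= (4, 5, 6, 6) -> finishes; pool += (2, 1, 2, 1) = (6, 6, 8, 7)
  J4 needs (6, 3, 2, 3) <= (6, 6, 8, 7) -> finishes; pool += (0, 1, 0, 1) = (6, 7, 8, 8)
  J6 needs (2, 5, 5, 3) <= (6, 7, 8, 8) -> finishes; pool += (3, 0, 3, 3) = (9, 7, 11, 11)


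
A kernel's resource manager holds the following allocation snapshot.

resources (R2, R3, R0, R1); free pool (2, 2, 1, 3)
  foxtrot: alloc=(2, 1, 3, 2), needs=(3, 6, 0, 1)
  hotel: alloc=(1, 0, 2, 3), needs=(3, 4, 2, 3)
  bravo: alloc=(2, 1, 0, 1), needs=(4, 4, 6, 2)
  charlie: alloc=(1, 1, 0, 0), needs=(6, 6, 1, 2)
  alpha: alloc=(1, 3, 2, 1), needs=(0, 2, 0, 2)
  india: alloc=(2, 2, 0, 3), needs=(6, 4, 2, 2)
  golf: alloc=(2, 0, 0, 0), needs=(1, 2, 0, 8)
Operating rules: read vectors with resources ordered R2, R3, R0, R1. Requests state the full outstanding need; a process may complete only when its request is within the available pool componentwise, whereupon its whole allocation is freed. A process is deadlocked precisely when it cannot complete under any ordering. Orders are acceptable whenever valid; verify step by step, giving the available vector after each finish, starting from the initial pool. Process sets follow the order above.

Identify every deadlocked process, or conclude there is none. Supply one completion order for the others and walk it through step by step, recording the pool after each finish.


Deadlocked: foxtrot, bravo, charlie, india and golf.
Key observation: after alpha, hotel the pool peaks at (4, 5, 5, 7), and each blocked process is short somewhere: foxtrot on R3; bravo on R0; charlie on R2, R3; india on R2; golf on R1.
A valid finishing order for the others: alpha, hotel. Step-by-step check:
  pool = (2, 2, 1, 3)
  alpha: need (0, 2, 0, 2) fits (2, 2, 1, 3); releases (1, 3, 2, 1), pool now (3, 5, 3, 4)
  hotel: need (3, 4, 2, 3) fits (3, 5, 3, 4); releases (1, 0, 2, 3), pool now (4, 5, 5, 7)
The stuck group stays short no matter what:
  foxtrot still needs (3, 6, 0, 1) but only (4, 5, 5, 7) is free — short on R3
  bravo still needs (4, 4, 6, 2) but only (4, 5, 5, 7) is free — short on R0
  charlie still needs (6, 6, 1, 2) but only (4, 5, 5, 7) is free — short on R2 and R3
  india still needs (6, 4, 2, 2) but only (4, 5, 5, 7) is free — short on R2
  golf still needs (1, 2, 0, 8) but only (4, 5, 5, 7) is free — short on R1


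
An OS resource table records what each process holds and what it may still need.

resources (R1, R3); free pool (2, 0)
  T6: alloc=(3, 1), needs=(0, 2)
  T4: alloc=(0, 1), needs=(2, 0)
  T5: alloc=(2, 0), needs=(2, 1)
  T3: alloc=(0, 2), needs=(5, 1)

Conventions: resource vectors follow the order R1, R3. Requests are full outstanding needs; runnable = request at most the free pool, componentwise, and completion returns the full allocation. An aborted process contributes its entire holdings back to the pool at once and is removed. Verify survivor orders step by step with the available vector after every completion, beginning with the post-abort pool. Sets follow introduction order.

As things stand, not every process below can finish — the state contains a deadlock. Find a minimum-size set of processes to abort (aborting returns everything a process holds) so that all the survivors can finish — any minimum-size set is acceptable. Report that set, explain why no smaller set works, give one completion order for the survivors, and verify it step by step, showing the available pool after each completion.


The answer: abort T3.
Key observation: T6 could never have finished before the abort; with (0, 2) returned by T3, it fits at step 1.
Minimality: the empty abort set fails — the state is deadlocked as it stands.
Survivors finish in the order: T6, T4, T5. Step-by-step check (pool after the aborts first):
  pool = (2, 2)
  T6 needs (0, 2) <= (2, 2) -> finishes; pool += (3, 1) = (5, 3)
  T4 needs (2, 0) <= (5, 3) -> finishes; pool += (0, 1) = (5, 4)
  T5 needs (2, 1) <= (5, 4) -> finishes; pool += (2, 0) = (7, 4)


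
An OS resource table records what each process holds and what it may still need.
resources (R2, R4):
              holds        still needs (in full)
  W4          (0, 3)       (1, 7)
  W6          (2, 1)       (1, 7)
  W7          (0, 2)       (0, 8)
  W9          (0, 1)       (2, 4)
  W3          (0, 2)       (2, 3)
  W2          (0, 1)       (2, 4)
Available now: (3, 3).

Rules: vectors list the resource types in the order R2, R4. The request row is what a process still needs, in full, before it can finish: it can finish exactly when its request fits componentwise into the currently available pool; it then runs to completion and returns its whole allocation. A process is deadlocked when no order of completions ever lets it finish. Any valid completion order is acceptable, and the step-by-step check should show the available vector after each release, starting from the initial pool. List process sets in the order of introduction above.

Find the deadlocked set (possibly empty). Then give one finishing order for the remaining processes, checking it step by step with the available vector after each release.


No process is deadlocked.
Key observation: there is always a runnable process — W3 first — so the state unwinds completely.
One completion order for the rest: W3, W2, W9, W4, W7, W6. Step-by-step check:
  pool = (3, 3)
  W3 needs (2, 3) <= (3, 3) -> finishes; pool += (0, 2) = (3, 5)
  W2 needs (2, 4) <= (3, 5) -> finishes; pool += (0, 1) = (3, 6)
  W9 needs (2, 4) <= (3, 6) -> finishes; pool += (0, 1) = (3, 7)
  W4 needs (1, 7) <= (3, 7) -> finishes; pool += (0, 3) = (3, 10)
  W7 needs (0, 8) <= (3, 10) -> finishes; pool += (0, 2) = (3, 12)
  W6 needs (1, 7) <= (3, 12) -> finishes; pool += (2, 1) = (5, 13)


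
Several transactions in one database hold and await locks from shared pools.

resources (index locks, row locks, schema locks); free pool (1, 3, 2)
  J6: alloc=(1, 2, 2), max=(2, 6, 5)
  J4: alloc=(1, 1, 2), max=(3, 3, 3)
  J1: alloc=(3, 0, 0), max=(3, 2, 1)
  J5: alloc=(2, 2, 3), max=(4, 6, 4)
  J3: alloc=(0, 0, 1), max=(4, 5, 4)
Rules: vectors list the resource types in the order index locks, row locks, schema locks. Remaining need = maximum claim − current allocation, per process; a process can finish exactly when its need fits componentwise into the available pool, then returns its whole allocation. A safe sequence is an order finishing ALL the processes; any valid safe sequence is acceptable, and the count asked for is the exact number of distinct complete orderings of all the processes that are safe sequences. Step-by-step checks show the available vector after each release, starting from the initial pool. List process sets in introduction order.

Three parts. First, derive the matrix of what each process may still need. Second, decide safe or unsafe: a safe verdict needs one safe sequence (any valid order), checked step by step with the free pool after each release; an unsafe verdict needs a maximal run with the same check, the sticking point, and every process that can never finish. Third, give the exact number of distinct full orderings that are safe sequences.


(1) Remaining need (order index locks, row locks, schema locks):
  J6: (1, 4, 3)
  J4: (2, 2, 1)
  J1: (0, 2, 1)
  J5: (2, 4, 1)
  J3: (4, 5, 3)
(2) SAFE, for example via the order J1, J4, J6, J5, J3.
Key observation: at J6 the run first touches a limit — (1, 4, 3) against (5, 4, 4), exact on a resource it actually requests.
Step-by-step check:
  pool = (1, 3, 2)
  run J1 (needs (0, 2, 1), free (1, 3, 2)); after release of (3, 0, 0) the pool is (4, 3, 2)
  run J4 (needs (2, 2, 1), free (4, 3, 2)); after release of (1, 1, 2) the pool is (5, 4, 4)
  run J6 (needs (1, 4, 3), free (5, 4, 4)); after release of (1, 2, 2) the pool is (6, 6, 6)
  run J5 (needs (2, 4, 1), free (6, 6, 6)); after release of (2, 2, 3) the pool is (8, 8, 9)
  run J3 (needs (4, 5, 3), free (8, 8, 9)); after release of (0, 0, 1) the pool is (8, 8, 10)
(3) Exactly 4 of the possible complete orderings are safe sequences.


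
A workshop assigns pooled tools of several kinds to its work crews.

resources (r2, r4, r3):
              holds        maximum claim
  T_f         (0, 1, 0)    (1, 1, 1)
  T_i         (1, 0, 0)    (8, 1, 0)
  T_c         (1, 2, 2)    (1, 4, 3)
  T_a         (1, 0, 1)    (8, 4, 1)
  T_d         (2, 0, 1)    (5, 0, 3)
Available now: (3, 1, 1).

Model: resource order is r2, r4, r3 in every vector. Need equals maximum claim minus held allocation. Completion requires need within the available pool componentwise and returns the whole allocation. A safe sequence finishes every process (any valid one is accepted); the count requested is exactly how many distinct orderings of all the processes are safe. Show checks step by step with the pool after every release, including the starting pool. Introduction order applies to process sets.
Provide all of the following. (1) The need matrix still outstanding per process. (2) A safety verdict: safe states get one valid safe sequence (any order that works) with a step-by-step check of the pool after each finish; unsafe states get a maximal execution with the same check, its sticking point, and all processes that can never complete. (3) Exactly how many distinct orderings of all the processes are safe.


(1) Need matrix, components ordered r2, r4, r3:
  T_f: (1, 0, 1)
  T_i: (7, 1, 0)
  T_c: (0, 2, 1)
  T_a: (7, 4, 0)
  T_d: (3, 0, 2)
(2) UNSAFE.
Key observation: the pool after T_f, T_c, T_d is (6, 4, 4); every surviving request exceeds it in r2, so progress ends there.
A maximal execution: T_f, T_c, T_d — then nothing else fits. Check, step by step:
  pool = (3, 1, 1)
  T_f: need (1, 0, 1) fits (3, 1, 1); releases (0, 1, 0), pool now (3, 2, 1)
  T_c: need (0, 2, 1) fits (3, 2, 1); releases (1, 2, 2), pool now (4, 4, 3)
  T_d: need (3, 0, 2) fits (4, 4, 3); releases (2, 0, 1), pool now (6, 4, 4)
  T_i cannot run: need (7, 1, 0) vs free (6, 4, 4) (insufficient r2)
  T_a cannot run: need (7, 4, 0) vs free (6, 4, 4) (insufficient r2)
Permanently blocked: T_i and T_a.
(3) Precisely 0 of the possible complete orderings are safe sequences.


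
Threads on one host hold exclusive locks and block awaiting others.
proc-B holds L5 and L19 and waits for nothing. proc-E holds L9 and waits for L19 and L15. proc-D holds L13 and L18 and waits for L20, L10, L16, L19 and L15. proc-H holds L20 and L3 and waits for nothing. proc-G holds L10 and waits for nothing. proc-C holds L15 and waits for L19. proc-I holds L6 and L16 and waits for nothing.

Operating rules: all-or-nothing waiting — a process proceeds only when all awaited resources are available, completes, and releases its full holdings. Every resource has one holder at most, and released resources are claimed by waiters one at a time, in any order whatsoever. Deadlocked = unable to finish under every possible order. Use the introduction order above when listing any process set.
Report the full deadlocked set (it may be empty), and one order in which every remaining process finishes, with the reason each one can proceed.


The deadlocked set is empty.
Key observation: the waits form no ring: some process can always run, and its releases unblock the others one by one.
A valid finishing order for the others: proc-B, proc-C, proc-G, proc-H, proc-I, proc-D, proc-E.
Verifying each step:
  proc-B: no waits; runs immediately, freeing L5 and L19
  run proc-C (all its waits — L19 — are resolved); releases L15
  proc-G: no waits; runs immediately, freeing L10
  proc-H: no waits; runs immediately, freeing L20 and L3
  proc-I: no waits; runs immediately, freeing L6 and L16
  run proc-D (all its waits — L20, L10, L16, L19 and L15 — are resolved); releases L13 and L18
  run proc-E (all its waits — L19 and L15 — are resolved); releases L9


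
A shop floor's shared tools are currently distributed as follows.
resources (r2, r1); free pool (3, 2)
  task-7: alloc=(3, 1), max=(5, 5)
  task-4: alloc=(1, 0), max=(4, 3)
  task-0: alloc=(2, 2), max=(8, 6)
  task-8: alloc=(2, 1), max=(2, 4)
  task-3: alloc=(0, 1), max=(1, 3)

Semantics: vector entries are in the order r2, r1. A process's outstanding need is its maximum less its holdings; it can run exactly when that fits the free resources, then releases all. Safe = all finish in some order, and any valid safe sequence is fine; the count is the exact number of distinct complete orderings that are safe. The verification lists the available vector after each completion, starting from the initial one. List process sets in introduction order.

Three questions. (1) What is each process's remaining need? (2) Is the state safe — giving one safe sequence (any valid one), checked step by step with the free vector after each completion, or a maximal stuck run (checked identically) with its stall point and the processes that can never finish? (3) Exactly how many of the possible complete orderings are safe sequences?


(1) Remaining need (order r2, r1):
  task-7: (2, 4)
  task-4: (3, 3)
  task-0: (6, 4)
  task-8: (0, 3)
  task-3: (1, 2)
(2) SAFE, for example via the order task-3, task-8, task-4, task-7, task-0.
Key observation: reading the order forward, task-3 is the first process whose need (1, 2) meets the free pool (3, 2) exactly on a resource it requests.
Step-by-step check:
  pool = (3, 2)
  task-3: need (1, 2) fits (3, 2); releases (0, 1), pool now (3, 3)
  task-8: need (0, 3) fits (3, 3); releases (2, 1), pool now (5, 4)
  task-4: need (3, 3) fits (5, 4); releases (1, 0), pool now (6, 4)
  task-7: need (2, 4) fits (6, 4); releases (3, 1), pool now (9, 5)
  task-0: need (6, 4) fits (9, 5); releases (2, 2), pool now (11, 7)
(3) Precisely 6 of the possible complete orderings are safe sequences.


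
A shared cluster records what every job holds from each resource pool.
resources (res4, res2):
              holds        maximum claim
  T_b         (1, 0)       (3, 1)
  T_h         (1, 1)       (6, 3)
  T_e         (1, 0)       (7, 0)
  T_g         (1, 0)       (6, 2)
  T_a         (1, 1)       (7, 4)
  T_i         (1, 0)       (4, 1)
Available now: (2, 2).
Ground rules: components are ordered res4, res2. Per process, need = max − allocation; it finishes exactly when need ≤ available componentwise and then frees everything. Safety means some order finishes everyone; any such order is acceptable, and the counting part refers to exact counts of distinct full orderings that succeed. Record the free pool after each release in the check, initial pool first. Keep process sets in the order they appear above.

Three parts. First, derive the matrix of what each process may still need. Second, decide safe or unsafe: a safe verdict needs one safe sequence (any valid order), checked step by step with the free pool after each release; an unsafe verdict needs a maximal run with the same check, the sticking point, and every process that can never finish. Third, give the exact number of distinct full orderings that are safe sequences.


(1) Need matrix, components ordered res4, res2:
  T_b: (2, 1)
  T_h: (5, 2)
  T_e: (6, 0)
  T_g: (5, 2)
  T_a: (6, 3)
  T_i: (3, 1)
(2) UNSAFE — no complete ordering exists.
Key observation: no order helps: past T_b, T_i, the free pool tops out at (4, 2), below what each blocked process needs in res4.
Going as far as possible: T_b, T_i; after that, nothing fits. Check, step by step:
  pool = (2, 2)
  run T_b (needs (2, 1), free (2, 2)); after release of (1, 0) the pool is (3, 2)
  run T_i (needs (3, 1), free (3, 2)); after release of (1, 0) the pool is (4, 2)
  T_h still needs (5, 2) but only (4, 2) is free — short on res4
  T_e still needs (6, 0) but only (4, 2) is free — short on res4
  T_g still needs (5, 2) but only (4, 2) is free — short on res4
  T_a still needs (6, 3) but only (4, 2) is free — short on res4 and res2
Never able to finish: T_h, T_e, T_g and T_a.
(3) Exactly 0 of the possible complete orderings are safe sequences.


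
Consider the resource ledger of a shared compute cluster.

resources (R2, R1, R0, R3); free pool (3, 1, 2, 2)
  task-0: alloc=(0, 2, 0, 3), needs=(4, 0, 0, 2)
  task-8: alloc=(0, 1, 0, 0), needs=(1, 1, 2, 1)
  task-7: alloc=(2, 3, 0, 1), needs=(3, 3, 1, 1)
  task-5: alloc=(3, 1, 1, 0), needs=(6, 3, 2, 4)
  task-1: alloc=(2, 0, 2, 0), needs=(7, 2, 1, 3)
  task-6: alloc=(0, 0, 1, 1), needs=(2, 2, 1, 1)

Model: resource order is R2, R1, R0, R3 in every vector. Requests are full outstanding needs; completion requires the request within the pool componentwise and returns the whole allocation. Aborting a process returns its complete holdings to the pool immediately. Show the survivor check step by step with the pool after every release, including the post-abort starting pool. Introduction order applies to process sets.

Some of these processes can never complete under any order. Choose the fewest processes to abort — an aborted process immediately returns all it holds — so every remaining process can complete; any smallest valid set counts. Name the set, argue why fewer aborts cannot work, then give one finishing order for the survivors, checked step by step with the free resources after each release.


The answer: abort task-5.
Key observation: no ordering could ever have run task-7 before the abort of task-5; with (3, 1, 1, 0) back in the pool it fits at step 2.
No smaller set exists: with zero aborts the deadlock remains.
One survivor order: task-8, task-7, task-0, task-1, task-6. Check, step by step (post-abort pool first):
  pool = (6, 2, 3, 2)
  task-8: need (1, 1, 2, 1) fits (6, 2, 3, 2); releases (0, 1, 0, 0), pool now (6, 3, 3, 2)
  task-7: need (3, 3, 1, 1) fits (6, 3, 3, 2); releases (2, 3, 0, 1), pool now (8, 6, 3, 3)
  task-0: need (4, 0, 0, 2) fits (8, 6, 3, 3); releases (0, 2, 0, 3), pool now (8, 8, 3, 6)
  task-1: need (7, 2, 1, 3) fits (8, 8, 3, 6); releases (2, 0, 2, 0), pool now (10, 8, 5, 6)
  task-6: need (2, 2, 1, 1) fits (10, 8, 5, 6); releases (0, 0, 1, 1), pool now (10, 8, 6, 7)


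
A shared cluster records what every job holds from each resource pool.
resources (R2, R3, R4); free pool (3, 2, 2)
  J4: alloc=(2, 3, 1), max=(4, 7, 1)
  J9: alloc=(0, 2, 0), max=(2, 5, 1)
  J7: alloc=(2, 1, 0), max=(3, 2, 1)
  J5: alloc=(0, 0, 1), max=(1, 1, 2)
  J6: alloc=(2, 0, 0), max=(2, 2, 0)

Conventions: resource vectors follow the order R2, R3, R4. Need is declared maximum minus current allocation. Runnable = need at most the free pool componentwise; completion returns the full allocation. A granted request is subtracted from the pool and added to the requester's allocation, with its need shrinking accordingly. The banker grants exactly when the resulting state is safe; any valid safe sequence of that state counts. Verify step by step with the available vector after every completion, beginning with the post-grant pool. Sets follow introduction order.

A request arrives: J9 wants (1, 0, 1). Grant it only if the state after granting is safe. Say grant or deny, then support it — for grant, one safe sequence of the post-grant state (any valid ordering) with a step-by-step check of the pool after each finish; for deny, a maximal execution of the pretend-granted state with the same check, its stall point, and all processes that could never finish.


GRANT — the state after the grant stays safe, e.g. via J7, J9, J5, J4, J6.
Key observation: the transfer keeps a workable pool ((2, 2, 1)); J7 starts the safe sequence.
Verifying the post-grant state step by step:
  pool = (2, 2, 1)
  run J7 (needs (1, 1, 1), free (2, 2, 1)); after release of (2, 1, 0) the pool is (4, 3, 1)
  run J9 (needs (1, 3, 0), free (4, 3, 1)); after release of (1, 2, 1) the pool is (5, 5, 2)
  run J5 (needs (1, 1, 1), free (5, 5, 2)); after release of (0, 0, 1) the pool is (5, 5, 3)
  run J4 (needs (2, 4, 0), free (5, 5, 3)); after release of (2, 3, 1) the pool is (7, 8, 4)
  run J6 (needs (0, 2, 0), free (7, 8, 4)); after release of (2, 0, 0) the pool is (9, 8, 4)


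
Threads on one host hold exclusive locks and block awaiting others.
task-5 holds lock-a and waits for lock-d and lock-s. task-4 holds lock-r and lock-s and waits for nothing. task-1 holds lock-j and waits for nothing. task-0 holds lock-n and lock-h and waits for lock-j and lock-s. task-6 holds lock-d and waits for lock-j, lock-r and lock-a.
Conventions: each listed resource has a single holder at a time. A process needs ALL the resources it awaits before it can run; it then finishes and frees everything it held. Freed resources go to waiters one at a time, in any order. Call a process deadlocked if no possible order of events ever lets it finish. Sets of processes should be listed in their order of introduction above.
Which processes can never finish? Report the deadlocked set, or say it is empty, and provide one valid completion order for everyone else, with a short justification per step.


Deadlocked: task-5 and task-6.
Key observation: the cycle task-5 -> task-6 -> task-5 can never break — each member waits on the next; no other process is dragged down with it.
One completion order for the rest: task-1, task-4, task-0.
Verifying each step:
  task-1 waits on nothing -> runs at once and releases lock-j
  task-4 waits on nothing -> runs at once and releases lock-r and lock-s
  task-0 waits on lock-j and lock-s — all released -> runs and releases lock-n and lock-h


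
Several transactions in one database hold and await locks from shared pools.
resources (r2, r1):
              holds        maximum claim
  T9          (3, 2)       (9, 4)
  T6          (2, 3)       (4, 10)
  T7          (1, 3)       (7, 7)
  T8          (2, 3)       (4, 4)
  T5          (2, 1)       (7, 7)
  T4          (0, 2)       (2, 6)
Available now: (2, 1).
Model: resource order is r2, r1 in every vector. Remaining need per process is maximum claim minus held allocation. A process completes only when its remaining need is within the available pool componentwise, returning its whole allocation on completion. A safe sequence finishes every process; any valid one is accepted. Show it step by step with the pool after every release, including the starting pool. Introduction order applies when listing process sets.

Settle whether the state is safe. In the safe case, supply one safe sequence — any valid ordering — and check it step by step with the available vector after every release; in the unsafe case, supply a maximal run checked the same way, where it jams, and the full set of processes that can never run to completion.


UNSAFE.
Key observation: after T8, T4 the pool peaks at (4, 6), and each blocked process is short somewhere: T9 on r2; T6 on r1; T7 on r2; T5 on r2.
Going as far as possible: T8, T4; after that, nothing fits. Step-by-step check:
  pool = (2, 1)
  T8 needs (2, 1) <= (2, 1) -> finishes; pool += (2, 3) = (4, 4)
  T4 needs (2, 4) <= (4, 4) -> finishes; pool += (0, 2) = (4, 6)
  T9 still needs (6, 2) but only (4, 6) is free — short on r2
  T6 still needs (2, 7) but only (4, 6) is free — short on r1
  T7 still needs (6, 4) but only (4, 6) is free — short on r2
  T5 still needs (5, 6) but only (4, 6) is free — short on r2
Permanently blocked: T9, T6, T7 and T5.


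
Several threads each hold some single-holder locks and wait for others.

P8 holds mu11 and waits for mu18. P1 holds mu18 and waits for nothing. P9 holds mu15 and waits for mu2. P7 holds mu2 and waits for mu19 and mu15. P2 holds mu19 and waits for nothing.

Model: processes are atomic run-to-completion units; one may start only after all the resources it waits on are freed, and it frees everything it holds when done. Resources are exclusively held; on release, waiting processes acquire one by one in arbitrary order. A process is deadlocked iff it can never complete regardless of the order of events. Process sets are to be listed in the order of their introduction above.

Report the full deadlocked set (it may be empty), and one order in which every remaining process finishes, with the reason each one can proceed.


Deadlocked: P9 and P7.
Key observation: the wait chain closes on itself along P9 -> P7 -> P9; no other process is dragged down with it.
A valid finishing order for the others: P1, P2, P8.
Step-by-step check:
  P1 waits on nothing -> runs at once and releases mu18
  P2 waits on nothing -> runs at once and releases mu19
  P8 waits on mu18 — all released -> runs and releases mu11


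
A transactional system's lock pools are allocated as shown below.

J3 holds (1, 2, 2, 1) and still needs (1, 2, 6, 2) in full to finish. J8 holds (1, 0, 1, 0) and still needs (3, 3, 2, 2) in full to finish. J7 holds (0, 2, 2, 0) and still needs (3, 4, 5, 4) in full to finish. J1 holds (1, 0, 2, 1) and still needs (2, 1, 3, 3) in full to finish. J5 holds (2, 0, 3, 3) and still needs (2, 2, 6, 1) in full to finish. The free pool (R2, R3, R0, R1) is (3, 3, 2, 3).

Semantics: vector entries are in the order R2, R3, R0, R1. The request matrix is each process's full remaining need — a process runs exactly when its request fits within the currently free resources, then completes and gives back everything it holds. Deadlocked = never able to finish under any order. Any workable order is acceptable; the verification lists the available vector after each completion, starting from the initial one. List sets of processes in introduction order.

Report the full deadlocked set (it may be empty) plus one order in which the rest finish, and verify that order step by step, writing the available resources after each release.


The deadlocked set is J3, J7 and J5.
Key observation: after J8, J1 the pool peaks at (5, 3, 5, 4), and each blocked process is short somewhere: J3 on R0; J7 on R3; J5 on R0.
One completion order for the rest: J8, J1. Check, step by step:
  pool = (3, 3, 2, 3)
  run J8 (needs (3, 3, 2, 2), free (3, 3, 2, 3)); after release of (1, 0, 1, 0) the pool is (4, 3, 3, 3)
  run J1 (needs (2, 1, 3, 3), free (4, 3, 3, 3)); after release of (1, 0, 2, 1) the pool is (5, 3, 5, 4)
The blocked processes can never fit:
  J3 still needs (1, 2, 6, 2) but only (5, 3, 5, 4) is free — short on R0
  J7 still needs (3, 4, 5, 4) but only (5, 3, 5, 4) is free — short on R3
  J5 still needs (2, 2, 6, 1) but only (5, 3, 5, 4) is free — short on R0


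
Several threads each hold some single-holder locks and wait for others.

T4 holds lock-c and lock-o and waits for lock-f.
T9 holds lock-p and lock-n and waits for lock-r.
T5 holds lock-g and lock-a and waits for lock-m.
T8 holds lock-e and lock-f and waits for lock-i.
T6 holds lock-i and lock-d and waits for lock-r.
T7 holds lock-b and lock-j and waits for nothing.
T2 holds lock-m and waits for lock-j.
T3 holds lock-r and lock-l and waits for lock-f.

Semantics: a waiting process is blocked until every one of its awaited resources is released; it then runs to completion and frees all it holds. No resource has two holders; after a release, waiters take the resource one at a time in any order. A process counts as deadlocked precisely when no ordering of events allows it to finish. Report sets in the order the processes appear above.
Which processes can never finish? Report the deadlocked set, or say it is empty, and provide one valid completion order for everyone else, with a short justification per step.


Deadlocked: T4, T9, T8, T6 and T3.
Key observation: T8 -> T6 -> T3 -> T8 is a circular wait — nothing in it can go first; T4 and T9 wait into the deadlock from upstream.
A valid finishing order for the others: T7, T2, T5.
Verifying each step:
  run T7 (it waits on nothing); releases lock-b and lock-j
  T2 waits on lock-j — all released -> runs and releases lock-m
  T5 waits on lock-m — all released -> runs and releases lock-g and lock-a


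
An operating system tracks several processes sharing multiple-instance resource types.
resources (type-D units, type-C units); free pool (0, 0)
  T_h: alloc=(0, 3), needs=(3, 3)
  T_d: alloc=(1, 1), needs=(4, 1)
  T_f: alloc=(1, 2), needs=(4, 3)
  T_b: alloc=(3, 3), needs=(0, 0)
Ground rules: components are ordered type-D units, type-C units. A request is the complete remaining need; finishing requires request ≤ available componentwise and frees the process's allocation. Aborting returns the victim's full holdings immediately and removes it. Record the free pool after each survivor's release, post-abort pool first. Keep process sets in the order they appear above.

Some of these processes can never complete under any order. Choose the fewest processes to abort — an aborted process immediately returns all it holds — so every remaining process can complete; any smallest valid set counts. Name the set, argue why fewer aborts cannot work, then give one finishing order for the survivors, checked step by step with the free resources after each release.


Abort T_d.
Key observation: before aborting T_d, T_f was permanently blocked — no order could ever run it; afterwards it completes at step 3.
No smaller set exists: with zero aborts the deadlock remains.
Survivors finish in the order: T_b, T_h, T_f. Verifying each step (pool after the aborts first):
  pool = (1, 1)
  T_b needs (0, 0) <= (1, 1) -> finishes; pool += (3, 3) = (4, 4)
  T_h needs (3, 3) <= (4, 4) -> finishes; pool += (0, 3) = (4, 7)
  T_f needs (4, 3) <= (4, 7) -> finishes; pool += (1, 2) = (5, 9)


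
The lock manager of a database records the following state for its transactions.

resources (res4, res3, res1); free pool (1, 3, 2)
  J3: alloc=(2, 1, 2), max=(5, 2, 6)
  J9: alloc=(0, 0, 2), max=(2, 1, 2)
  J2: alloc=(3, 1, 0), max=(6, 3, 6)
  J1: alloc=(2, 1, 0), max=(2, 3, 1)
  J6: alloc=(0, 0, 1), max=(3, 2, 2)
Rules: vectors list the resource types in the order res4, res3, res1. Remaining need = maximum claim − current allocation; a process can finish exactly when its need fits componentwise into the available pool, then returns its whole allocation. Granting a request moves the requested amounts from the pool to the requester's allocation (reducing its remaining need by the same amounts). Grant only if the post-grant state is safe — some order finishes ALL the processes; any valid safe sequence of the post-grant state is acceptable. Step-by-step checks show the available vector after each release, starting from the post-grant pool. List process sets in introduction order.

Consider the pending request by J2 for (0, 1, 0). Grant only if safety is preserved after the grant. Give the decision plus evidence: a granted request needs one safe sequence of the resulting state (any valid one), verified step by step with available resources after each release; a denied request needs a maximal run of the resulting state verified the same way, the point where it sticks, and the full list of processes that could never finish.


GRANT: granting preserves safety; a valid post-grant sequence is J1, J9, J3, J6, J2.
Key observation: granting shrinks the pool to (1, 2, 2), yet J1 still fits and the chain goes through.
Verifying the post-grant state step by step:
  pool = (1, 2, 2)
  J1 needs (0, 2, 1) <= (1, 2, 2) -> finishes; pool += (2, 1, 0) = (3, 3, 2)
  J9 needs (2, 1, 0) <= (3, 3, 2) -> finishes; pool += (0, 0, 2) = (3, 3, 4)
  J3 needs (3, 1, 4) <= (3, 3, 4) -> finishes; pool += (2, 1, 2) = (5, 4, 6)
  J6 needs (3, 2, 1) <= (5, 4, 6) -> finishes; pool += (0, 0, 1) = (5, 4, 7)
  J2 needs (3, 1, 6) <= (5, 4, 7) -> finishes; pool += (3, 2, 0) = (8, 6, 7)
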